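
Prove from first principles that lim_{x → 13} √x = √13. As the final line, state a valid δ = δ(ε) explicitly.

Fix ε > 0. We want δ > 0 such that 0 < |x − 13| < δ implies |√x − √13| < ε.
Multiplying by the conjugate, |√x − √13| = |x − 13|/(√x + √13).
Restrict δ ≤ 13 so that |x − 13| < 13 forces x > 0, and then √x + √13 > √13.
Hence |√x − √13| < |x − 13|/√13, which is < ε once |x − 13| < √13·ε.
Take δ = min(13, √13·ε). If 0 < |x − 13| < δ then x > 0 and |√x − √13| < |x − 13|/√13 < ε.

δ = min(13, √13·ε)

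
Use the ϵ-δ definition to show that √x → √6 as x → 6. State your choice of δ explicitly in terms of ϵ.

Let ϵ > 0. We want δ > 0 such that 0 < |x − 6| < δ implies |√x − √6| < ϵ.
Rationalise: √x − √6 = (x − 6)/(√x + √6), so |√x − √6| = |x − 6|/(√x + √6).
Restrict δ ≤ 6 so that |x − 6| < 6 forces x > 0, and then √x + √6 > √6.
Hence |√x − √6| < |x − 6|/√6, which is < ϵ once |x − 6| < √6·ϵ.
Take δ = min(6, √6·ϵ). If 0 < |x − 6| < δ then x > 0 and |√x − √6| < |x − 6|/√6 < ϵ.

δ = min(6, √6·ϵ)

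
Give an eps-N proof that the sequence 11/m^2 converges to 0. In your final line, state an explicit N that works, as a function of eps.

Let eps > 0 be given. For m ≥ 1, |11/m^2 − 0| = 11/m^2.
11/m^2 < eps ⇔ m^2 > 11/eps ⇔ m > (11/eps)^{1/2}.
Take N = (11/eps)^{1/2}. Then m > N implies 11/m^2 < eps.

N = (11/eps)^{1/2}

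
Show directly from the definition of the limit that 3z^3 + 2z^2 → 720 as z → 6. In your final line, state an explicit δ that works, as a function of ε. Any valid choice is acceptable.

δ = min(2, ε/472)

Let ε > 0. We want δ > 0 such that 0 < |z − 6| < δ implies |(3z^3 + 2z^2) − 720| < ε.
(3z^3 + 2z^2) − 720 = 3z^3 + 2z^2 - 720 = (z − 6)(3z^2 + 20z + 120).
So |(3z^3 + 2z^2) − 720| = |z − 6|·|3z^2 + 20z + 120|.
Require δ ≤ 2. Then |z − 6| < 2 gives |z| < 8, and by the triangle inequality |3z^2 + 20z + 120| ≤ 3·8^2 + 20·8 + 120 = 472.
Hence |(3z^3 + 2z^2) − 720| ≤ 472|z − 6| < ε provided |z − 6| < ε/472.
Choosing δ = min(2, ε/472) ensures both conditions, hence |(3z^3 + 2z^2) − 720| < ε.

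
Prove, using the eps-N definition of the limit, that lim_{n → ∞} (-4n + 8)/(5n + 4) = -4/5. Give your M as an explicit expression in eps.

M = (56/25)/eps

Suppose eps > 0. For n ≥ 1, |(-4n + 8)/(5n + 4) + 4/5| = |56|/(5(5n + 4)) = 56/(5(5n + 4)).
Since 5n + 4 ≥ 5n for n ≥ 1, this is ≤ 56/(5·5n) = (56/25)/n.
So |(-4n + 8)/(5n + 4) + 4/5| < eps whenever n > (56/25)/eps.
Take M = (56/25)/eps. If n > M then |(-4n + 8)/(5n + 4) + 4/5| ≤ (56/25)/n < eps.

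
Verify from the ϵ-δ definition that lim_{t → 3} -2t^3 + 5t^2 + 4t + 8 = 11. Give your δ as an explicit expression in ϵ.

δ = min(1, ϵ/37)

Let ϵ > 0. We want δ > 0 such that 0 < |t − 3| < δ implies |(-2t^3 + 5t^2 + 4t + 8) − 11| < ϵ.
(-2t^3 + 5t^2 + 4t + 8) − 11 = -2t^3 + 5t^2 + 4t - 3 = (t − 3)(-2t^2 - t + 1).
So |(-2t^3 + 5t^2 + 4t + 8) − 11| = |t − 3|·|-2t^2 - t + 1|.
Assume first that |t − 3| < 1, so |t| < 4. Then |-2t^2 - t + 1| ≤ 2·4^2 + 4 + 1 = 37.
Hence |(-2t^3 + 5t^2 + 4t + 8) − 11| ≤ 37|t − 3| < ϵ provided |t − 3| < ϵ/37.
Take δ = min(1, ϵ/37). Then 0 < |t − 3| < δ gives both |t − 3| < 1 and |t − 3| < ϵ/37, so |(-2t^3 + 5t^2 + 4t + 8) − 11| < ϵ.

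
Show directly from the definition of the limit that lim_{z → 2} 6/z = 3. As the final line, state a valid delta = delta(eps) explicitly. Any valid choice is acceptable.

Suppose eps > 0. We seek delta > 0 such that 0 < |z − 2| < delta implies |6/z − 3| < eps.
|6/z − 3| = 6·|2 − z|/(2·|z|) = 6|z − 2|/(2|z|).
Require delta ≤ 1 so that |z| > 2 − 1 = 1, hence 2|z| > 2.
Then |6/z − 3| < 6|z − 2|/2, which is < eps when |z − 2| < (1/3)eps.
Take delta = min(1, (1/3)eps). Then 0 < |z − 2| < delta gives both |z − 2| < 1 and |z − 2| < (1/3)eps, so |6/z − 3| < eps.

delta = min(1, (1/3)eps)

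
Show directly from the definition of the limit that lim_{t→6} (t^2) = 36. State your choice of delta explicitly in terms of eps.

Let eps > 0. We seek delta > 0 with 0 < |t − 6| < delta ⇒ |t^2 − 36| < eps.
Factor: t^2 − 36 = (t − 6)(t + 6), so |t^2 − 36| = |t − 6|·|t + 6|.
Restrict delta ≤ 1. Then |t − 6| < 1 gives |t| < 7, so by the triangle inequality |t + 6| ≤ 7 + 6 = 13.
Hence |t^2 − 36| ≤ 13|t − 6|, which is < eps once |t − 6| < eps/13.
Take delta = min(1, eps/13). If 0 < |t − 6| < delta then both bounds hold and |t^2 − 36| ≤ 13|t − 6| < 13·(eps/13) = eps.

delta = min(1, eps/13)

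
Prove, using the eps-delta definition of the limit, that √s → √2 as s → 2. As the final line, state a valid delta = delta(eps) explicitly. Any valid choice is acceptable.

Let eps > 0. We want delta > 0 such that 0 < |s − 2| < delta implies |√s − √2| < eps.
Multiplying by the conjugate, |√s − √2| = |s − 2|/(√s + √2).
Restrict delta ≤ 2 so that |s − 2| < 2 forces s > 0, and then √s + √2 > √2.
Hence |√s − √2| < |s − 2|/√2, which is < eps once |s − 2| < √2·eps.
Take delta = min(2, √2·eps). If 0 < |s − 2| < delta then s > 0 and |√s − √2| < |s − 2|/√2 < eps.

delta = min(2, √2·eps)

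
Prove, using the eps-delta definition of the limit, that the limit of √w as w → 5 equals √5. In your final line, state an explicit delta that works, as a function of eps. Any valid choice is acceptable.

delta = min(5, √5·eps)

Let eps > 0 be given. We want delta > 0 such that 0 < |w − 5| < delta implies |√w − √5| < eps.
Rationalise: √w − √5 = (w − 5)/(√w + √5), so |√w − √5| = |w − 5|/(√w + √5).
Restrict delta ≤ 5 so that |w − 5| < 5 forces w > 0, and then √w + √5 > √5.
Hence |√w − √5| < |w − 5|/√5, which is < eps once |w − 5| < √5·eps.
Take delta = min(5, √5·eps). If 0 < |w − 5| < delta then w > 0 and |√w − √5| < |w − 5|/√5 < eps.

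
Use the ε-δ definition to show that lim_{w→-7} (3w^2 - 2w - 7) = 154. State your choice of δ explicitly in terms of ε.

Let ε > 0 be given. We want δ > 0 such that 0 < |w + 7| < δ implies |(3w^2 - 2w - 7) − 154| < ε.
(3w^2 - 2w - 7) − 154 = 3w^2 - 2w - 161 = (w + 7)(3w - 23).
So |(3w^2 - 2w - 7) − 154| = |w + 7|·|3w - 23|.
Require δ ≤ 1. Then |w + 7| < 1 gives |w| < 8, and by the triangle inequality |3w - 23| ≤ 3·8 + 23 = 47.
Hence |(3w^2 - 2w - 7) − 154| ≤ 47|w + 7| < ε provided |w + 7| < ε/47.
Choosing δ = min(1, ε/47) ensures both conditions, hence |(3w^2 - 2w - 7) − 154| < ε.

δ = min(1, ε/47)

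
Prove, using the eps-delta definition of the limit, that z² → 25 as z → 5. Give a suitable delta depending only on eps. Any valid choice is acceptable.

Let eps > 0 be given. We seek delta > 0 with 0 < |z − 5| < delta ⇒ |z² − 25| < eps.
Factor: z² − 25 = (z − 5)(z + 5), so |z² − 25| = |z − 5|·|z + 5|.
Restrict delta ≤ 1. Then |z − 5| < 1 gives |z| < 6, so by the triangle inequality |z + 5| ≤ 6 + 5 = 11.
Hence |z² − 25| ≤ 11|z − 5|, which is < eps once |z − 5| < eps/11.
Take delta = min(1, eps/11). If 0 < |z − 5| < delta then both bounds hold and |z² − 25| ≤ 11|z − 5| < 11·(eps/11) = eps.

delta = min(1, eps/11)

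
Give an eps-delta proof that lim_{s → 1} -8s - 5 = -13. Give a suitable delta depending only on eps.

Suppose eps > 0. We need delta > 0 so that 0 < |s − 1| < delta implies |(-8s - 5) + 13| < eps.
|(-8s - 5) + 13| = |-8s + 8| = 8|s − 1|.
Thus it suffices that |s − 1| < eps/8.
Take delta = eps/8. If 0 < |s − 1| < delta then |(-8s - 5) + 13| = 8|s − 1| < 8·(eps/8) = eps.

delta = eps/8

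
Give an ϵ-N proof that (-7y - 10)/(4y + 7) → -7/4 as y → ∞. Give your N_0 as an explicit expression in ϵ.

N_0 = (9/16)/ϵ

Fix ϵ > 0. We seek N_0 > 0 such that y > N_0 implies |(-7y - 10)/(4y + 7) + 7/4| < ϵ.
(-7y - 10)/(4y + 7) + 7/4 = (4(-7y - 10) − (-7)(4y + 7)) / (4(4y + 7)) = 9/(4(4y + 7)).
For y > 0 we have 4y + 7 > 4y, so |(-7y - 10)/(4y + 7) + 7/4| = 9/(4(4y + 7)) < 9/(4·4y) = (9/16)/y.
Thus |(-7y - 10)/(4y + 7) + 7/4| < ϵ whenever y > (9/16)/ϵ.
Take N_0 = (9/16)/ϵ. If y > N_0 then |(-7y - 10)/(4y + 7) + 7/4| < (9/16)/y < ϵ.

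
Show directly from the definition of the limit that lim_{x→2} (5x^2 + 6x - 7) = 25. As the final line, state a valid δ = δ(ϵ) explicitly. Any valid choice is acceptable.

δ = min(2, ϵ/36)

Let ϵ > 0. We want δ > 0 such that 0 < |x − 2| < δ implies |(5x^2 + 6x - 7) − 25| < ϵ.
(5x^2 + 6x - 7) − 25 = 5x^2 + 6x - 32 = (x − 2)(5x + 16).
So |(5x^2 + 6x - 7) − 25| = |x − 2|·|5x + 16|.
Assume first that |x − 2| < 2, so |x| < 4. Then |5x + 16| ≤ 5·4 + 16 = 36.
Hence |(5x^2 + 6x - 7) − 25| ≤ 36|x − 2| < ϵ provided |x − 2| < ϵ/36.
Choosing δ = min(2, ϵ/36) ensures both conditions, hence |(5x^2 + 6x - 7) − 25| < ϵ.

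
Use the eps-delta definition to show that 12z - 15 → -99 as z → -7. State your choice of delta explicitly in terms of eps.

Fix eps > 0. We need delta > 0 so that 0 < |z + 7| < delta implies |(12z - 15) + 99| < eps.
|(12z - 15) + 99| = |12z + 84| = 12|z + 7|.
Thus it suffices that |z + 7| < eps/12.
Take delta = eps/12. If 0 < |z + 7| < delta then |(12z - 15) + 99| = 12|z + 7| < 12·(eps/12) = eps.

delta = eps/12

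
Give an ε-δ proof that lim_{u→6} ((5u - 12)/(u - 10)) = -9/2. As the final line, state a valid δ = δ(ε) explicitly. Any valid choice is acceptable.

Suppose ε > 0. We want δ > 0 with 0 < |u − 6| < δ ⇒ |(5u - 12)/(u - 10) + 9/2| < ε.
Combining over a common denominator, (5u - 12)/(u - 10) + 9/2 = [(5u - 12)·(-4) − 18·(u - 10)] / [(-4)·(u - 10)] = -38(u − 6) / ((-4)(u - 10)).
So |(5u - 12)/(u - 10) + 9/2| = 38|u − 6| / (4·|u − 10|).
Restrict δ ≤ 2. Then |u − 6| < 2 gives |u − 10| = |(u − 6) + (-4)| ≥ 4 − 2 = 2.
Hence |(5u - 12)/(u - 10) + 9/2| < 38|u − 6|/(4·2) = (19/4)|u − 6|, which is < ε once |u − 6| < (4/19)ε.
Take δ = min(2, (4/19)ε). Then 0 < |u − 6| < δ forces both bounds, so |(5u - 12)/(u - 10) + 9/2| < ε.

δ = min(2, (4/19)ε)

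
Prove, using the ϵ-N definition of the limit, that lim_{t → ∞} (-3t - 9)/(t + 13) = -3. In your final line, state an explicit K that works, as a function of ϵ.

K = 30/ϵ

Fix ϵ > 0. We seek K > 0 such that t > K implies |(-3t - 9)/(t + 13) + 3| < ϵ.
(-3t - 9)/(t + 13) + 3 = ((-3t - 9) − (-3)(t + 13)) / ((t + 13)) = 30/((t + 13)).
For t > 0 we have t + 13 > t, so |(-3t - 9)/(t + 13) + 3| = 30/((t + 13)) < 30/(t) = 30/t.
Thus |(-3t - 9)/(t + 13) + 3| < ϵ whenever t > 30/ϵ.
Take K = 30/ϵ. If t > K then |(-3t - 9)/(t + 13) + 3| < 30/t < ϵ.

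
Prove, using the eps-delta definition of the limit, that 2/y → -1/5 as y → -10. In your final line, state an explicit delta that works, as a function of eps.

Fix eps > 0. We seek delta > 0 such that 0 < |y + 10| < delta implies |2/y + 1/5| < eps.
|2/y + 1/5| = 2·|-10 − y|/(10·|y|) = 2|y + 10|/(10|y|).
Restrict delta ≤ 5. Then |y + 10| < 5 gives |y| > 5, so 10|y| > 50.
Then |2/y + 1/5| < 2|y + 10|/50, which is < eps when |y + 10| < 25eps.
Take delta = min(5, 25eps). Then 0 < |y + 10| < delta gives both |y + 10| < 5 and |y + 10| < 25eps, so |2/y + 1/5| < eps.

delta = min(5, 25eps)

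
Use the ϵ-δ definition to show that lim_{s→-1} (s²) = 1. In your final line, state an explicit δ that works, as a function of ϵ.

Fix ϵ > 0. We seek δ > 0 with 0 < |s + 1| < δ ⇒ |s² − 1| < ϵ.
Factor: s² − 1 = (s + 1)(s - 1), so |s² − 1| = |s + 1|·|s - 1|.
Impose δ ≤ 1 so that |s| < 2; then |s - 1| ≤ 3.
Hence |s² − 1| ≤ 3|s + 1|, which is < ϵ once |s + 1| < ϵ/3.
Take δ = min(1, ϵ/3). If 0 < |s + 1| < δ then both bounds hold and |s² − 1| ≤ 3|s + 1| < 3·(ϵ/3) = ϵ.

δ = min(1, ϵ/3)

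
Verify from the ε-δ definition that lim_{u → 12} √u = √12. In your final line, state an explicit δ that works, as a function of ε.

Let ε > 0 be given. We want δ > 0 such that 0 < |u − 12| < δ implies |√u − √12| < ε.
Multiplying by the conjugate, |√u − √12| = |u − 12|/(√u + √12).
Restrict δ ≤ 12 so that |u − 12| < 12 forces u > 0, and then √u + √12 > √12.
Hence |√u − √12| < |u − 12|/√12, which is < ε once |u − 12| < √12·ε.
Take δ = min(12, √12·ε). If 0 < |u − 12| < δ then u > 0 and |√u − √12| < |u − 12|/√12 < ε.

δ = min(12, √12·ε)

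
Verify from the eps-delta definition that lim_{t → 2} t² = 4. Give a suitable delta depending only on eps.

delta = min(2, eps/6)

Fix eps > 0. We seek delta > 0 with 0 < |t − 2| < delta ⇒ |t² − 4| < eps.
Factor: t² − 4 = (t − 2)(t + 2), so |t² − 4| = |t − 2|·|t + 2|.
Impose delta ≤ 2 so that |t| < 4; then |t + 2| ≤ 6.
Hence |t² − 4| ≤ 6|t − 2|, which is < eps once |t − 2| < eps/6.
Take delta = min(2, eps/6). If 0 < |t − 2| < delta then both bounds hold and |t² − 4| ≤ 6|t − 2| < 6·(eps/6) = eps.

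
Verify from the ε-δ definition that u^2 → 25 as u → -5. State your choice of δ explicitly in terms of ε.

Let ε > 0. We seek δ > 0 with 0 < |u + 5| < δ ⇒ |u^2 − 25| < ε.
Factor: u^2 − 25 = (u + 5)(u - 5), so |u^2 − 25| = |u + 5|·|u - 5|.
Impose δ ≤ 2 so that |u| < 7; then |u - 5| ≤ 12.
Hence |u^2 − 25| ≤ 12|u + 5|, which is < ε once |u + 5| < ε/12.
Take δ = min(2, ε/12). If 0 < |u + 5| < δ then both bounds hold and |u^2 − 25| ≤ 12|u + 5| < 12·(ε/12) = ε.

δ = min(2, ε/12)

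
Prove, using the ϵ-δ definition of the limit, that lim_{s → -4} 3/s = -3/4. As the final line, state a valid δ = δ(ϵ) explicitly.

Fix ϵ > 0. We seek δ > 0 such that 0 < |s + 4| < δ implies |3/s + 3/4| < ϵ.
|3/s + 3/4| = 3·|-4 − s|/(4·|s|) = 3|s + 4|/(4|s|).
Require δ ≤ 2 so that |s| > 4 − 2 = 2, hence 4|s| > 8.
Then |3/s + 3/4| < 3|s + 4|/8, which is < ϵ when |s + 4| < (8/3)ϵ.
Take δ = min(2, (8/3)ϵ). Then 0 < |s + 4| < δ gives both |s + 4| < 2 and |s + 4| < (8/3)ϵ, so |3/s + 3/4| < ϵ.

δ = min(2, (8/3)ϵ)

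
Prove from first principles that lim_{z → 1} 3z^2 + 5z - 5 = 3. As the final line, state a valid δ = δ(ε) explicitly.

δ = min(1, ε/14)

Let ε > 0. We want δ > 0 such that 0 < |z − 1| < δ implies |(3z^2 + 5z - 5) − 3| < ε.
(3z^2 + 5z - 5) − 3 = 3z^2 + 5z - 8 = (z − 1)(3z + 8).
So |(3z^2 + 5z - 5) − 3| = |z − 1|·|3z + 8|.
Require δ ≤ 1. Then |z − 1| < 1 gives |z| < 2, and by the triangle inequality |3z + 8| ≤ 3·2 + 8 = 14.
Hence |(3z^2 + 5z - 5) − 3| ≤ 14|z − 1| < ε provided |z − 1| < ε/14.
Take δ = min(1, ε/14). Then 0 < |z − 1| < δ gives both |z − 1| < 1 and |z − 1| < ε/14, so |(3z^2 + 5z - 5) − 3| < ε.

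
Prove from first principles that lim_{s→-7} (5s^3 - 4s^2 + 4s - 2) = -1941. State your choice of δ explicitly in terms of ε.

δ = min(1, ε/909)

Fix ε > 0. We want δ > 0 such that 0 < |s + 7| < δ implies |(5s^3 - 4s^2 + 4s - 2) + 1941| < ε.
(5s^3 - 4s^2 + 4s - 2) + 1941 = 5s^3 - 4s^2 + 4s + 1939 = (s + 7)(5s^2 - 39s + 277).
So |(5s^3 - 4s^2 + 4s - 2) + 1941| = |s + 7|·|5s^2 - 39s + 277|.
Require δ ≤ 1. Then |s + 7| < 1 gives |s| < 8, and by the triangle inequality |5s^2 - 39s + 277| ≤ 5·8^2 + 39·8 + 277 = 909.
Hence |(5s^3 - 4s^2 + 4s - 2) + 1941| ≤ 909|s + 7| < ε provided |s + 7| < ε/909.
Choosing δ = min(1, ε/909) ensures both conditions, hence |(5s^3 - 4s^2 + 4s - 2) + 1941| < ε.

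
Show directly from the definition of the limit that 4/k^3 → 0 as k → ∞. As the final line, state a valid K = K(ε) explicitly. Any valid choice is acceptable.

K = (4/ε)^{1/3}

Fix ε > 0. For k ≥ 1, |4/k^3 − 0| = 4/k^3.
4/k^3 < ε ⇔ k^3 > 4/ε ⇔ k > (4/ε)^{1/3}.
Take K = (4/ε)^{1/3}. Then k > K implies 4/k^3 < ε.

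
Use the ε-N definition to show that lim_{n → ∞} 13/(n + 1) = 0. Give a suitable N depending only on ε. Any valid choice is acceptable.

Fix ε > 0. For n ≥ 1, |13/(n + 1) − 0| = 13/(n + 1) ≤ 13/n.
We need 13/n < ε, i.e. n > 13/ε.
Take N = 13/ε. If n > N then |13/(n + 1)| ≤ 13/n < ε.

N = 13/ε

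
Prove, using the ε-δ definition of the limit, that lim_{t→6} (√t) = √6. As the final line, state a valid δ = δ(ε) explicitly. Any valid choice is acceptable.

δ = min(6, √6·ε)

Suppose ε > 0. We want δ > 0 such that 0 < |t − 6| < δ implies |√t − √6| < ε.
Multiplying by the conjugate, |√t − √6| = |t − 6|/(√t + √6).
Restrict δ ≤ 6 so that |t − 6| < 6 forces t > 0, and then √t + √6 > √6.
Hence |√t − √6| < |t − 6|/√6, which is < ε once |t − 6| < √6·ε.
Take δ = min(6, √6·ε). If 0 < |t − 6| < δ then t > 0 and |√t − √6| < |t − 6|/√6 < ε.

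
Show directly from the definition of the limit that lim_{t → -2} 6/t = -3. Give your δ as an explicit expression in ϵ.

δ = min(1, (1/3)ϵ)

Let ϵ > 0 be given. We seek δ > 0 such that 0 < |t + 2| < δ implies |6/t + 3| < ϵ.
|6/t + 3| = 6·|-2 − t|/(2·|t|) = 6|t + 2|/(2|t|).
Require δ ≤ 1 so that |t| > 2 − 1 = 1, hence 2|t| > 2.
Then |6/t + 3| < 6|t + 2|/2, which is < ϵ when |t + 2| < (1/3)ϵ.
Take δ = min(1, (1/3)ϵ). Then 0 < |t + 2| < δ gives both |t + 2| < 1 and |t + 2| < (1/3)ϵ, so |6/t + 3| < ϵ.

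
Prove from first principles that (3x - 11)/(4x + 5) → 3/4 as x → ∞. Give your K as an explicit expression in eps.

K = (59/16)/eps

Let eps > 0 be given. We seek K > 0 such that x > K implies |(3x - 11)/(4x + 5) − (3/4)| < eps.
(3x - 11)/(4x + 5) − (3/4) = (4(3x - 11) − 3(4x + 5)) / (4(4x + 5)) = -59/(4(4x + 5)).
For x > 0 we have 4x + 5 > 4x, so |(3x - 11)/(4x + 5) − (3/4)| = 59/(4(4x + 5)) < 59/(4·4x) = (59/16)/x.
Thus |(3x - 11)/(4x + 5) − (3/4)| < eps whenever x > (59/16)/eps.
Take K = (59/16)/eps. If x > K then |(3x - 11)/(4x + 5) − (3/4)| < (59/16)/x < eps.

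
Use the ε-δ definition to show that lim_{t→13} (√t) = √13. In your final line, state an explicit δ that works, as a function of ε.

Let ε > 0 be given. We want δ > 0 such that 0 < |t − 13| < δ implies |√t − √13| < ε.
Multiplying by the conjugate, |√t − √13| = |t − 13|/(√t + √13).
Restrict δ ≤ 13 so that |t − 13| < 13 forces t > 0, and then √t + √13 > √13.
Hence |√t − √13| < |t − 13|/√13, which is < ε once |t − 13| < √13·ε.
Take δ = min(13, √13·ε). If 0 < |t − 13| < δ then t > 0 and |√t − √13| < |t − 13|/√13 < ε.

δ = min(13, √13·ε)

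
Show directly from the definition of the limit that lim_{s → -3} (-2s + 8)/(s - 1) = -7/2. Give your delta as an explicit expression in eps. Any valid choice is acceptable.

Let eps > 0 be given. We want delta > 0 with 0 < |s + 3| < delta ⇒ |(-2s + 8)/(s - 1) + 7/2| < eps.
Combining over a common denominator, (-2s + 8)/(s - 1) + 7/2 = [(-2s + 8)·(-4) − 14·(s - 1)] / [(-4)·(s - 1)] = -6(s + 3) / ((-4)(s - 1)).
So |(-2s + 8)/(s - 1) + 7/2| = 6|s + 3| / (4·|s − 1|).
Restrict delta ≤ 2. Then |s + 3| < 2 gives |s − 1| = |(s + 3) + (-4)| ≥ 4 − 2 = 2.
Hence |(-2s + 8)/(s - 1) + 7/2| < 6|s + 3|/(4·2) = (3/4)|s + 3|, which is < eps once |s + 3| < (4/3)eps.
Take delta = min(2, (4/3)eps). Then 0 < |s + 3| < delta forces both bounds, so |(-2s + 8)/(s - 1) + 7/2| < eps.

delta = min(2, (4/3)eps)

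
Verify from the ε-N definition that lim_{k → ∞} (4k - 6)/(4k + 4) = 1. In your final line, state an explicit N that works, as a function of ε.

Let ε > 0 be given. For k ≥ 1, |(4k - 6)/(4k + 4) − 1| = |-40|/(4(4k + 4)) = 40/(4(4k + 4)).
Since 4k + 4 ≥ 4k for k ≥ 1, this is ≤ 40/(4·4k) = (5/2)/k.
So |(4k - 6)/(4k + 4) − 1| < ε whenever k > (5/2)/ε.
Take N = (5/2)/ε. If k > N then |(4k - 6)/(4k + 4) − 1| ≤ (5/2)/k < ε.

N = (5/2)/ε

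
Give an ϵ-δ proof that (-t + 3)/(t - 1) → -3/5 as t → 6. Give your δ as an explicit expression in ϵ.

δ = min(5/2, (25/4)ϵ)

Fix ϵ > 0. We want δ > 0 with 0 < |t − 6| < δ ⇒ |(-t + 3)/(t - 1) + 3/5| < ϵ.
Combining over a common denominator, (-t + 3)/(t - 1) + 3/5 = [(-t + 3)·5 − (-3)·(t - 1)] / [5·(t - 1)] = -2(t − 6) / (5(t - 1)).
So |(-t + 3)/(t - 1) + 3/5| = 2|t − 6| / (5·|t − 1|).
Restrict δ ≤ 5/2. Then |t − 6| < 5/2 gives |t − 1| = |(t − 6) + 5| ≥ 5 − 5/2 = 5/2.
Hence |(-t + 3)/(t - 1) + 3/5| < 2|t − 6|/(5·(5/2)) = (4/25)|t − 6|, which is < ϵ once |t − 6| < (25/4)ϵ.
Take δ = min(5/2, (25/4)ϵ). Then 0 < |t − 6| < δ forces both bounds, so |(-t + 3)/(t - 1) + 3/5| < ϵ.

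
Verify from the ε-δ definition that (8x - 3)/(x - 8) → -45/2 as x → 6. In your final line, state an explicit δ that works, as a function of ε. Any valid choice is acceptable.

δ = min(1, (2/61)ε)

Suppose ε > 0. We want δ > 0 with 0 < |x − 6| < δ ⇒ |(8x - 3)/(x - 8) + 45/2| < ε.
Combining over a common denominator, (8x - 3)/(x - 8) + 45/2 = [(8x - 3)·(-2) − 45·(x - 8)] / [(-2)·(x - 8)] = -61(x − 6) / ((-2)(x - 8)).
So |(8x - 3)/(x - 8) + 45/2| = 61|x − 6| / (2·|x − 8|).
Require δ ≤ 1, so |x − 8| ≥ |-2| − |x − 6| > 2 − 1 = 1.
Hence |(8x - 3)/(x - 8) + 45/2| < 61|x − 6|/(2·1) = (61/2)|x − 6|, which is < ε once |x − 6| < (2/61)ε.
Take δ = min(1, (2/61)ε). Then 0 < |x − 6| < δ forces both bounds, so |(8x - 3)/(x - 8) + 45/2| < ε.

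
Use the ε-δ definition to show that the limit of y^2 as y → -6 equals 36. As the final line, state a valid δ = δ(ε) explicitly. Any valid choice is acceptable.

Suppose ε > 0. We seek δ > 0 with 0 < |y + 6| < δ ⇒ |y^2 − 36| < ε.
Factor: y^2 − 36 = (y + 6)(y - 6), so |y^2 − 36| = |y + 6|·|y - 6|.
Restrict δ ≤ 1. Then |y + 6| < 1 gives |y| < 7, so by the triangle inequality |y - 6| ≤ 7 + 6 = 13.
Hence |y^2 − 36| ≤ 13|y + 6|, which is < ε once |y + 6| < ε/13.
Take δ = min(1, ε/13). If 0 < |y + 6| < δ then both bounds hold and |y^2 − 36| ≤ 13|y + 6| < 13·(ε/13) = ε.

δ = min(1, ε/13)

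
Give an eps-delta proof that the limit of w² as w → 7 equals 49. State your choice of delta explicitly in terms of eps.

delta = min(2, eps/16)

Fix eps > 0. We seek delta > 0 with 0 < |w − 7| < delta ⇒ |w² − 49| < eps.
Factor: w² − 49 = (w − 7)(w + 7), so |w² − 49| = |w − 7|·|w + 7|.
Restrict delta ≤ 2. Then |w − 7| < 2 gives |w| < 9, so by the triangle inequality |w + 7| ≤ 9 + 7 = 16.
Hence |w² − 49| ≤ 16|w − 7|, which is < eps once |w − 7| < eps/16.
Take delta = min(2, eps/16). If 0 < |w − 7| < delta then both bounds hold and |w² − 49| ≤ 16|w − 7| < 16·(eps/16) = eps.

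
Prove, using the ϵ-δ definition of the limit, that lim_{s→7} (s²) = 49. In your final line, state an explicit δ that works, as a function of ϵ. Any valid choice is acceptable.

δ = min(1, ϵ/15)

Suppose ϵ > 0. We seek δ > 0 with 0 < |s − 7| < δ ⇒ |s² − 49| < ϵ.
Factor: s² − 49 = (s − 7)(s + 7), so |s² − 49| = |s − 7|·|s + 7|.
Restrict δ ≤ 1. Then |s − 7| < 1 gives |s| < 8, so by the triangle inequality |s + 7| ≤ 8 + 7 = 15.
Hence |s² − 49| ≤ 15|s − 7|, which is < ϵ once |s − 7| < ϵ/15.
Take δ = min(1, ϵ/15). If 0 < |s − 7| < δ then both bounds hold and |s² − 49| ≤ 15|s − 7| < 15·(ϵ/15) = ϵ.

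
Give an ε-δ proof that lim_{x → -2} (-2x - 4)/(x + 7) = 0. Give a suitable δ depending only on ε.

δ = min(5/2, (5/4)ε)

Let ε > 0. We want δ > 0 with 0 < |x + 2| < δ ⇒ |(-2x - 4)/(x + 7) − 0| < ε.
Combining over a common denominator, (-2x - 4)/(x + 7) − 0 = [(-2x - 4)·5 − 0·(x + 7)] / [5·(x + 7)] = -10(x + 2) / (5(x + 7)).
So |(-2x - 4)/(x + 7) − 0| = 10|x + 2| / (5·|x + 7|).
Require δ ≤ 5/2, so |x + 7| ≥ |5| − |x + 2| > 5 − 5/2 = 5/2.
Hence |(-2x - 4)/(x + 7) − 0| < 10|x + 2|/(5·(5/2)) = (4/5)|x + 2|, which is < ε once |x + 2| < (5/4)ε.
Take δ = min(5/2, (5/4)ε). Then 0 < |x + 2| < δ forces both bounds, so |(-2x - 4)/(x + 7) − 0| < ε.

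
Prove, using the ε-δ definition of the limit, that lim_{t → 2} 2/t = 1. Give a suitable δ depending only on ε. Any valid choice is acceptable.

δ = min(1, ε)

Let ε > 0 be given. We seek δ > 0 such that 0 < |t − 2| < δ implies |2/t − 1| < ε.
|2/t − 1| = 2·|2 − t|/(2·|t|) = 2|t − 2|/(2|t|).
Restrict δ ≤ 1. Then |t − 2| < 1 gives |t| > 1, so 2|t| > 2.
Then |2/t − 1| < 2|t − 2|/2, which is < ε when |t − 2| < ε.
Take δ = min(1, ε). Then 0 < |t − 2| < δ gives both |t − 2| < 1 and |t − 2| < ε, so |2/t − 1| < ε.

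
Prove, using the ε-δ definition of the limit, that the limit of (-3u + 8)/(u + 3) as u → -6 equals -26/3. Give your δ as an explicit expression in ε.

δ = min(3/2, (9/34)ε)

Fix ε > 0. We want δ > 0 with 0 < |u + 6| < δ ⇒ |(-3u + 8)/(u + 3) + 26/3| < ε.
Combining over a common denominator, (-3u + 8)/(u + 3) + 26/3 = [(-3u + 8)·(-3) − 26·(u + 3)] / [(-3)·(u + 3)] = -17(u + 6) / ((-3)(u + 3)).
So |(-3u + 8)/(u + 3) + 26/3| = 17|u + 6| / (3·|u + 3|).
Require δ ≤ 3/2, so |u + 3| ≥ |-3| − |u + 6| > 3 − 3/2 = 3/2.
Hence |(-3u + 8)/(u + 3) + 26/3| < 17|u + 6|/(3·(3/2)) = (34/9)|u + 6|, which is < ε once |u + 6| < (9/34)ε.
Take δ = min(3/2, (9/34)ε). Then 0 < |u + 6| < δ forces both bounds, so |(-3u + 8)/(u + 3) + 26/3| < ε.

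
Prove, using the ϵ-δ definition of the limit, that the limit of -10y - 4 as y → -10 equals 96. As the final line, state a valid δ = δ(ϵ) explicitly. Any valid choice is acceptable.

Fix ϵ > 0. We need δ > 0 so that 0 < |y + 10| < δ implies |(-10y - 4) − 96| < ϵ.
Since (-10y - 4) − 96 = -10(y + 10), we have |(-10y - 4) − 96| = 10|y + 10|.
So 10|y + 10| < ϵ exactly when |y + 10| < ϵ/10.
Choosing δ = ϵ/10 gives |(-10y - 4) − 96| = 10|y + 10| < ϵ whenever |y + 10| < δ.

δ = ϵ/10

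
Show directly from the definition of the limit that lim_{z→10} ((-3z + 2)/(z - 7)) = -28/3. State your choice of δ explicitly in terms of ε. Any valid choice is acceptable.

δ = min(3/2, (9/38)ε)

Let ε > 0 be given. We want δ > 0 with 0 < |z − 10| < δ ⇒ |(-3z + 2)/(z - 7) + 28/3| < ε.
Combining over a common denominator, (-3z + 2)/(z - 7) + 28/3 = [(-3z + 2)·3 − (-28)·(z - 7)] / [3·(z - 7)] = 19(z − 10) / (3(z - 7)).
So |(-3z + 2)/(z - 7) + 28/3| = 19|z − 10| / (3·|z − 7|).
Restrict δ ≤ 3/2. Then |z − 10| < 3/2 gives |z − 7| = |(z − 10) + 3| ≥ 3 − 3/2 = 3/2.
Hence |(-3z + 2)/(z - 7) + 28/3| < 19|z − 10|/(3·(3/2)) = (38/9)|z − 10|, which is < ε once |z − 10| < (9/38)ε.
Take δ = min(3/2, (9/38)ε). Then 0 < |z − 10| < δ forces both bounds, so |(-3z + 2)/(z - 7) + 28/3| < ε.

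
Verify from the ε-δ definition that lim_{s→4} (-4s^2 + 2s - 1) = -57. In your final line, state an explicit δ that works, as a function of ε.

Let ε > 0 be given. We want δ > 0 such that 0 < |s − 4| < δ implies |(-4s^2 + 2s - 1) + 57| < ε.
(-4s^2 + 2s - 1) + 57 = -4s^2 + 2s + 56 = (s − 4)(-4s - 14).
So |(-4s^2 + 2s - 1) + 57| = |s − 4|·|-4s - 14|.
Assume first that |s − 4| < 1, so |s| < 5. Then |-4s - 14| ≤ 4·5 + 14 = 34.
Hence |(-4s^2 + 2s - 1) + 57| ≤ 34|s − 4| < ε provided |s − 4| < ε/34.
Take δ = min(1, ε/34). Then 0 < |s − 4| < δ gives both |s − 4| < 1 and |s − 4| < ε/34, so |(-4s^2 + 2s - 1) + 57| < ε.

δ = min(1, ε/34)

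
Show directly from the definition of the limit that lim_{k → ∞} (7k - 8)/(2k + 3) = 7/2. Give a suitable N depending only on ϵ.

Suppose ϵ > 0. For k ≥ 1, |(7k - 8)/(2k + 3) − (7/2)| = |-37|/(2(2k + 3)) = 37/(2(2k + 3)).
Since 2k + 3 ≥ 2k for k ≥ 1, this is ≤ 37/(2·2k) = (37/4)/k.
So |(7k - 8)/(2k + 3) − (7/2)| < ϵ whenever k > (37/4)/ϵ.
Take N = (37/4)/ϵ. If k > N then |(7k - 8)/(2k + 3) − (7/2)| ≤ (37/4)/k < ϵ.

N = (37/4)/ϵ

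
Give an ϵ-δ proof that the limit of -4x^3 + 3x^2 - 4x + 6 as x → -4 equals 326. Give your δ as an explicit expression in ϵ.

Suppose ϵ > 0. We want δ > 0 such that 0 < |x + 4| < δ implies |(-4x^3 + 3x^2 - 4x + 6) − 326| < ϵ.
(-4x^3 + 3x^2 - 4x + 6) − 326 = -4x^3 + 3x^2 - 4x - 320 = (x + 4)(-4x^2 + 19x - 80).
So |(-4x^3 + 3x^2 - 4x + 6) − 326| = |x + 4|·|-4x^2 + 19x - 80|.
Require δ ≤ 1. Then |x + 4| < 1 gives |x| < 5, and by the triangle inequality |-4x^2 + 19x - 80| ≤ 4·5^2 + 19·5 + 80 = 275.
Hence |(-4x^3 + 3x^2 - 4x + 6) − 326| ≤ 275|x + 4| < ϵ provided |x + 4| < ϵ/275.
Take δ = min(1, ϵ/275). Then 0 < |x + 4| < δ gives both |x + 4| < 1 and |x + 4| < ϵ/275, so |(-4x^3 + 3x^2 - 4x + 6) − 326| < ϵ.

δ = min(1, ϵ/275)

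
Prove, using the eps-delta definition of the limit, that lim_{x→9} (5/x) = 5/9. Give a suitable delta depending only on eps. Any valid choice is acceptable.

Suppose eps > 0. We seek delta > 0 such that 0 < |x − 9| < delta implies |5/x − (5/9)| < eps.
|5/x − (5/9)| = 5·|9 − x|/(9·|x|) = 5|x − 9|/(9|x|).
Restrict delta ≤ 9/2. Then |x − 9| < 9/2 gives |x| > 9/2, so 9|x| > 81/2.
Then |5/x − (5/9)| < 5|x − 9|/(81/2), which is < eps when |x − 9| < (81/10)eps.
Take delta = min(9/2, (81/10)eps). Then 0 < |x − 9| < delta gives both |x − 9| < 9/2 and |x − 9| < (81/10)eps, so |5/x − (5/9)| < eps.

delta = min(9/2, (81/10)eps)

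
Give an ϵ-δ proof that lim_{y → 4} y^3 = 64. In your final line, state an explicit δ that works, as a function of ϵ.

Fix ϵ > 0. We seek δ > 0 with 0 < |y − 4| < δ ⇒ |y^3 − 64| < ϵ.
Factor: y^3 − 64 = (y − 4)(y^2 + 4y + 16), so |y^3 − 64| = |y − 4|·|y^2 + 4y + 16|.
Restrict δ ≤ 1. Then |y − 4| < 1 gives |y| < 5, so by the triangle inequality |y^2 + 4y + 16| ≤ 5^2 + 4·5 + 16 = 61.
Hence |y^3 − 64| ≤ 61|y − 4|, which is < ϵ once |y − 4| < ϵ/61.
Take δ = min(1, ϵ/61). If 0 < |y − 4| < δ then both bounds hold and |y^3 − 64| ≤ 61|y − 4| < 61·(ϵ/61) = ϵ.

δ = min(1, ϵ/61)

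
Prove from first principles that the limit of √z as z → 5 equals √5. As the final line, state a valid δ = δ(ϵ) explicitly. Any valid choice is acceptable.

Let ϵ > 0 be given. We want δ > 0 such that 0 < |z − 5| < δ implies |√z − √5| < ϵ.
Multiplying by the conjugate, |√z − √5| = |z − 5|/(√z + √5).
Restrict δ ≤ 5 so that |z − 5| < 5 forces z > 0, and then √z + √5 > √5.
Hence |√z − √5| < |z − 5|/√5, which is < ϵ once |z − 5| < √5·ϵ.
Take δ = min(5, √5·ϵ). If 0 < |z − 5| < δ then z > 0 and |√z − √5| < |z − 5|/√5 < ϵ.

δ = min(5, √5·ϵ)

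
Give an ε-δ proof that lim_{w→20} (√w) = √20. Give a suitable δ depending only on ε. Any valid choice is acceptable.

δ = min(20, √20·ε)

Let ε > 0. We want δ > 0 such that 0 < |w − 20| < δ implies |√w − √20| < ε.
Rationalise: √w − √20 = (w − 20)/(√w + √20), so |√w − √20| = |w − 20|/(√w + √20).
Restrict δ ≤ 20 so that |w − 20| < 20 forces w > 0, and then √w + √20 > √20.
Hence |√w − √20| < |w − 20|/√20, which is < ε once |w − 20| < √20·ε.
Take δ = min(20, √20·ε). If 0 < |w − 20| < δ then w > 0 and |√w − √20| < |w − 20|/√20 < ε.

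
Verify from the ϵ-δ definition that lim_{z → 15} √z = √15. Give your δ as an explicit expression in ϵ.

δ = min(15, √15·ϵ)

Let ϵ > 0 be given. We want δ > 0 such that 0 < |z − 15| < δ implies |√z − √15| < ϵ.
Multiplying by the conjugate, |√z − √15| = |z − 15|/(√z + √15).
Restrict δ ≤ 15 so that |z − 15| < 15 forces z > 0, and then √z + √15 > √15.
Hence |√z − √15| < |z − 15|/√15, which is < ϵ once |z − 15| < √15·ϵ.
Take δ = min(15, √15·ϵ). If 0 < |z − 15| < δ then z > 0 and |√z − √15| < |z − 15|/√15 < ϵ.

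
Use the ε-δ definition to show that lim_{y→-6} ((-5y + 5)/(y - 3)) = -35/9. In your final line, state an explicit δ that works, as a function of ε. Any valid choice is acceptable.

Suppose ε > 0. We want δ > 0 with 0 < |y + 6| < δ ⇒ |(-5y + 5)/(y - 3) + 35/9| < ε.
Combining over a common denominator, (-5y + 5)/(y - 3) + 35/9 = [(-5y + 5)·(-9) − 35·(y - 3)] / [(-9)·(y - 3)] = 10(y + 6) / ((-9)(y - 3)).
So |(-5y + 5)/(y - 3) + 35/9| = 10|y + 6| / (9·|y − 3|).
Require δ ≤ 9/2, so |y − 3| ≥ |-9| − |y + 6| > 9 − 9/2 = 9/2.
Hence |(-5y + 5)/(y - 3) + 35/9| < 10|y + 6|/(9·(9/2)) = (20/81)|y + 6|, which is < ε once |y + 6| < (81/20)ε.
Take δ = min(9/2, (81/20)ε). Then 0 < |y + 6| < δ forces both bounds, so |(-5y + 5)/(y - 3) + 35/9| < ε.

δ = min(9/2, (81/20)ε)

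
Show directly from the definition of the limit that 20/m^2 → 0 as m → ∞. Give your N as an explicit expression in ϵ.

Let ϵ > 0 be given. For m ≥ 1, |20/m^2 − 0| = 20/m^2.
20/m^2 < ϵ ⇔ m^2 > 20/ϵ ⇔ m > (20/ϵ)^{1/2}.
Take N = (20/ϵ)^{1/2}. Then m > N implies 20/m^2 < ϵ.

N = (20/ϵ)^{1/2}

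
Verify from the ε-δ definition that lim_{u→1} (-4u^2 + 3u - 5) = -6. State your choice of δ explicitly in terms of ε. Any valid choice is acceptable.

Let ε > 0 be given. We want δ > 0 such that 0 < |u − 1| < δ implies |(-4u^2 + 3u - 5) + 6| < ε.
(-4u^2 + 3u - 5) + 6 = -4u^2 + 3u + 1 = (u − 1)(-4u - 1).
So |(-4u^2 + 3u - 5) + 6| = |u − 1|·|-4u - 1|.
Require δ ≤ 1. Then |u − 1| < 1 gives |u| < 2, and by the triangle inequality |-4u - 1| ≤ 4·2 + 1 = 9.
Hence |(-4u^2 + 3u - 5) + 6| ≤ 9|u − 1| < ε provided |u − 1| < ε/9.
Take δ = min(1, ε/9). Then 0 < |u − 1| < δ gives both |u − 1| < 1 and |u − 1| < ε/9, so |(-4u^2 + 3u - 5) + 6| < ε.

δ = min(1, ε/9)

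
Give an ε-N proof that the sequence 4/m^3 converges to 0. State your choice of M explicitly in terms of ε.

M = (4/ε)^{1/3}

Fix ε > 0. For m ≥ 1, |4/m^3 − 0| = 4/m^3.
4/m^3 < ε ⇔ m^3 > 4/ε ⇔ m > (4/ε)^{1/3}.
Take M = (4/ε)^{1/3}. Then m > M implies 4/m^3 < ε.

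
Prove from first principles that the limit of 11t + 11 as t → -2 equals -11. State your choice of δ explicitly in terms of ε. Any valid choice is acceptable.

Let ε > 0 be given. We need δ > 0 so that 0 < |t + 2| < δ implies |(11t + 11) + 11| < ε.
Since (11t + 11) + 11 = 11(t + 2), we have |(11t + 11) + 11| = 11|t + 2|.
So 11|t + 2| < ε exactly when |t + 2| < ε/11.
Choosing δ = ε/11 gives |(11t + 11) + 11| = 11|t + 2| < ε whenever |t + 2| < δ.

δ = ε/11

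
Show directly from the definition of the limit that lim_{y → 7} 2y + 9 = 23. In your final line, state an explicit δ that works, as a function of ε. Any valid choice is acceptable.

Suppose ε > 0. We need δ > 0 so that 0 < |y − 7| < δ implies |(2y + 9) − 23| < ε.
Since (2y + 9) − 23 = 2(y − 7), we have |(2y + 9) − 23| = 2|y − 7|.
Thus it suffices that |y − 7| < ε/2.
Take δ = ε/2. If 0 < |y − 7| < δ then |(2y + 9) − 23| = 2|y − 7| < 2·(ε/2) = ε.

δ = ε/2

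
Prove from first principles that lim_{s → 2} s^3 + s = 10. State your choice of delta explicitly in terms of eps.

delta = min(2, eps/29)

Let eps > 0. We want delta > 0 such that 0 < |s − 2| < delta implies |(s^3 + s) − 10| < eps.
(s^3 + s) − 10 = s^3 + s - 10 = (s − 2)(s^2 + 2s + 5).
So |(s^3 + s) − 10| = |s − 2|·|s^2 + 2s + 5|.
Require delta ≤ 2. Then |s − 2| < 2 gives |s| < 4, and by the triangle inequality |s^2 + 2s + 5| ≤ 4^2 + 2·4 + 5 = 29.
Hence |(s^3 + s) − 10| ≤ 29|s − 2| < eps provided |s − 2| < eps/29.
Choosing delta = min(2, eps/29) ensures both conditions, hence |(s^3 + s) − 10| < eps.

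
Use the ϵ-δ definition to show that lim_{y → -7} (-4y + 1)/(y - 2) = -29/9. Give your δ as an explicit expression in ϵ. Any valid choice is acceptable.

δ = min(9/2, (81/14)ϵ)

Suppose ϵ > 0. We want δ > 0 with 0 < |y + 7| < δ ⇒ |(-4y + 1)/(y - 2) + 29/9| < ϵ.
Combining over a common denominator, (-4y + 1)/(y - 2) + 29/9 = [(-4y + 1)·(-9) − 29·(y - 2)] / [(-9)·(y - 2)] = 7(y + 7) / ((-9)(y - 2)).
So |(-4y + 1)/(y - 2) + 29/9| = 7|y + 7| / (9·|y − 2|).
Require δ ≤ 9/2, so |y − 2| ≥ |-9| − |y + 7| > 9 − 9/2 = 9/2.
Hence |(-4y + 1)/(y - 2) + 29/9| < 7|y + 7|/(9·(9/2)) = (14/81)|y + 7|, which is < ϵ once |y + 7| < (81/14)ϵ.
Take δ = min(9/2, (81/14)ϵ). Then 0 < |y + 7| < δ forces both bounds, so |(-4y + 1)/(y - 2) + 29/9| < ϵ.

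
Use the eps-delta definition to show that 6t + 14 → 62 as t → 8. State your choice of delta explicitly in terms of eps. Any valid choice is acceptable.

Suppose eps > 0. We need delta > 0 so that 0 < |t − 8| < delta implies |(6t + 14) − 62| < eps.
|(6t + 14) − 62| = |6t - 48| = 6|t − 8|.
Thus it suffices that |t − 8| < eps/6.
Take delta = eps/6. If 0 < |t − 8| < delta then |(6t + 14) − 62| = 6|t − 8| < 6·(eps/6) = eps.

delta = eps/6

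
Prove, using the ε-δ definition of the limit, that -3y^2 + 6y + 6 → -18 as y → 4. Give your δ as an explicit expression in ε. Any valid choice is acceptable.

Fix ε > 0. We want δ > 0 such that 0 < |y − 4| < δ implies |(-3y^2 + 6y + 6) + 18| < ε.
(-3y^2 + 6y + 6) + 18 = -3y^2 + 6y + 24 = (y − 4)(-3y - 6).
So |(-3y^2 + 6y + 6) + 18| = |y − 4|·|-3y - 6|.
Require δ ≤ 2. Then |y − 4| < 2 gives |y| < 6, and by the triangle inequality |-3y - 6| ≤ 3·6 + 6 = 24.
Hence |(-3y^2 + 6y + 6) + 18| ≤ 24|y − 4| < ε provided |y − 4| < ε/24.
Take δ = min(2, ε/24). Then 0 < |y − 4| < δ gives both |y − 4| < 2 and |y − 4| < ε/24, so |(-3y^2 + 6y + 6) + 18| < ε.

δ = min(2, ε/24)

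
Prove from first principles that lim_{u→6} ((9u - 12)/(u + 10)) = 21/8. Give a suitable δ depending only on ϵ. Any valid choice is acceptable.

δ = min(8, (64/51)ϵ)

Let ϵ > 0. We want δ > 0 with 0 < |u − 6| < δ ⇒ |(9u - 12)/(u + 10) − (21/8)| < ϵ.
Combining over a common denominator, (9u - 12)/(u + 10) − (21/8) = [(9u - 12)·16 − 42·(u + 10)] / [16·(u + 10)] = 102(u − 6) / (16(u + 10)).
So |(9u - 12)/(u + 10) − (21/8)| = 102|u − 6| / (16·|u + 10|).
Require δ ≤ 8, so |u + 10| ≥ |16| − |u − 6| > 16 − 8 = 8.
Hence |(9u - 12)/(u + 10) − (21/8)| < 102|u − 6|/(16·8) = (51/64)|u − 6|, which is < ϵ once |u − 6| < (64/51)ϵ.
Take δ = min(8, (64/51)ϵ). Then 0 < |u − 6| < δ forces both bounds, so |(9u - 12)/(u + 10) − (21/8)| < ϵ.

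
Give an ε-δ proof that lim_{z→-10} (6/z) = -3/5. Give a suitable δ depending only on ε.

δ = min(5, (25/3)ε)

Suppose ε > 0. We seek δ > 0 such that 0 < |z + 10| < δ implies |6/z + 3/5| < ε.
|6/z + 3/5| = 6·|-10 − z|/(10·|z|) = 6|z + 10|/(10|z|).
Require δ ≤ 5 so that |z| > 10 − 5 = 5, hence 10|z| > 50.
Then |6/z + 3/5| < 6|z + 10|/50, which is < ε when |z + 10| < (25/3)ε.
Take δ = min(5, (25/3)ε). Then 0 < |z + 10| < δ gives both |z + 10| < 5 and |z + 10| < (25/3)ε, so |6/z + 3/5| < ε.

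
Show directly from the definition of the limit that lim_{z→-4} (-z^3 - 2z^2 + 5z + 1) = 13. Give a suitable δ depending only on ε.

Let ε > 0 be given. We want δ > 0 such that 0 < |z + 4| < δ implies |(-z^3 - 2z^2 + 5z + 1) − 13| < ε.
(-z^3 - 2z^2 + 5z + 1) − 13 = -z^3 - 2z^2 + 5z - 12 = (z + 4)(-z^2 + 2z - 3).
So |(-z^3 - 2z^2 + 5z + 1) − 13| = |z + 4|·|-z^2 + 2z - 3|.
Require δ ≤ 1. Then |z + 4| < 1 gives |z| < 5, and by the triangle inequality |-z^2 + 2z - 3| ≤ 5^2 + 2·5 + 3 = 38.
Hence |(-z^3 - 2z^2 + 5z + 1) − 13| ≤ 38|z + 4| < ε provided |z + 4| < ε/38.
Take δ = min(1, ε/38). Then 0 < |z + 4| < δ gives both |z + 4| < 1 and |z + 4| < ε/38, so |(-z^3 - 2z^2 + 5z + 1) − 13| < ε.

δ = min(1, ε/38)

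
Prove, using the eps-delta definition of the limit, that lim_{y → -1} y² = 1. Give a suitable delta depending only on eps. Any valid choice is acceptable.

Let eps > 0 be given. We seek delta > 0 with 0 < |y + 1| < delta ⇒ |y² − 1| < eps.
Factor: y² − 1 = (y + 1)(y - 1), so |y² − 1| = |y + 1|·|y - 1|.
Restrict delta ≤ 1. Then |y + 1| < 1 gives |y| < 2, so by the triangle inequality |y - 1| ≤ 2 + 1 = 3.
Hence |y² − 1| ≤ 3|y + 1|, which is < eps once |y + 1| < eps/3.
Take delta = min(1, eps/3). If 0 < |y + 1| < delta then both bounds hold and |y² − 1| ≤ 3|y + 1| < 3·(eps/3) = eps.

delta = min(1, eps/3)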